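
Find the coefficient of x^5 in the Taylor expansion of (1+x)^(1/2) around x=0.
Expand to order 5: (1+x)^(1/2) = 7·x^5/256 - 5·x^4/128 + x^3/16 - x^2/8 + x/2 + 1 + O(x^6).
The coefficient of x^5 is 7/256.

Final answer: 7/256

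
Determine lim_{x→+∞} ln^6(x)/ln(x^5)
This is an ∞/∞ indeterminate form as x → +∞.
Write ln(x^5) = 5·ln(x), reducing the quotient to ln^5(x)/5 → ∞.
Limit = ∞.

Final answer: ∞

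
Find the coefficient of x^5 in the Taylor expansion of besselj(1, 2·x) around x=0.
Expand to order 5: besselj(1, 2·x) = x^5/12 - x^3/2 + x + O(x^6).
The coefficient of x^5 is 1/12.

Final answer: 1/12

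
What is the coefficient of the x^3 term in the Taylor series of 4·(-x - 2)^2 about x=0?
Expand to order 3: 4·(-x - 2)^2 = 4·x^2 + 16·x + 16 + O(x^4).
The coefficient of x^3 is 0.

Final answer: 0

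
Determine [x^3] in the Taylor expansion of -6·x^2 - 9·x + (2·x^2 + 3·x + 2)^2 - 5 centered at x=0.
Expand to order 3: -6·x^2 - 9·x + (2·x^2 + 3·x + 2)^2 - 5 = 12·x^3 + 11·x^2 + 3·x - 1 + O(x^4).
The coefficient of x^3 is 12.

Final answer: 12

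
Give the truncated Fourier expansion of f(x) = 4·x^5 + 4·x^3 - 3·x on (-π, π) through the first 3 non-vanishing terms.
(-152·π^2 + 8·π^4 + 906)·sin(x) + (-4·π^4 - 21 + 16·π^2)·sin(2·x) + (-88·π^2/27 + 14/81 + 8·π^4/3)·sin(3·x)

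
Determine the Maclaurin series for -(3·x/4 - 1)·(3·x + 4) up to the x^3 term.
4 - 9·x^2/4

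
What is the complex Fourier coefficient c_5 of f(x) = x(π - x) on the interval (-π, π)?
Compute the real Fourier coefficients first: a_5 = 4/25, b_5 = 2·π/5.
Then c_5 = (a_5 − i·b_5)/2 = 2/25 - i·π/5.

Final answer: 2/25 - i·π/5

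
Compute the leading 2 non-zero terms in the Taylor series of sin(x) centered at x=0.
-x^3/6 + x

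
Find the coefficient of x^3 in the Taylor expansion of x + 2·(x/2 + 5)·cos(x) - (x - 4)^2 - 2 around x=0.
Expand to order 3: x + 2·(x/2 + 5)·cos(x) - (x - 4)^2 - 2 = -x^3/2 - 6·x^2 + 10·x - 8 + O(x^4).
The coefficient of x^3 is -1/2.

Final answer: -1/2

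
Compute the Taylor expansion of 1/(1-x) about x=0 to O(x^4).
x^3 + x^2 + x + 1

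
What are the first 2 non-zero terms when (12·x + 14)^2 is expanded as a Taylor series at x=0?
336·x + 196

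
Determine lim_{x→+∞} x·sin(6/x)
As x → +∞: let u = 6/x → 0⁺; then x·sin(6/x) = 6·sin(u)/u → 6·1 = 6.
Limit = 6.

Final answer: 6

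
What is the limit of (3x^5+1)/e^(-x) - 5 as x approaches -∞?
The quotient is an ∞/∞ indeterminate form as x → -∞.
Compare growth rates of the dominant terms (exponentials ≫ polynomials ≫ logarithms), or apply L'Hôpital's rule; the quotient → 0.
Adding the constant: 0 - 5 = -5. Limit = -5.

Final answer: -5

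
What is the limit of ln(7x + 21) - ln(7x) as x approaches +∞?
This is an ∞ − ∞ indeterminate form.
Combine the logarithms: ln(7x+21) − ln(7x) = ln((7x+21)/(7x)) = ln(1 + 21/(7x)) → ln(1) = 0.
Limit = 0.

Final answer: 0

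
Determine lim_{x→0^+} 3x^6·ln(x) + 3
The product is a 0·∞ indeterminate form at x → 0⁺.
Rewrite the product as 3·ln(x) / x^(-6) and apply L'Hôpital, or use the standard hierarchy x^(-6) ≫ |ln x| as x → 0⁺.
The indeterminate product → 0, so the limit = 3.

Final answer: 3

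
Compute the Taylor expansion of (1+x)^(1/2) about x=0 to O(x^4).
x^3/16 - x^2/8 + x/2 + 1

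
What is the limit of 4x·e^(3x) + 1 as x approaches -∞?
The product is a 0·∞ indeterminate form at x → -∞.
Rewrite the product as 4x / e^(-3x) (an ∞/∞ form) and apply L'Hôpital, or use the standard hierarchy e^(3|x|) ≫ |x| as x → -∞.
The indeterminate product → 0, so the limit = 1.

Final answer: 1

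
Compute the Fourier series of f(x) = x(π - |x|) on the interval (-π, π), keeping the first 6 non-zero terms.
8·sin(x)/π + 8·sin(3·x)/(27·π) + 8·sin(5·x)/(125·π) + 8·sin(7·x)/(343·π) + 8·sin(9·x)/(729·π) + 8·sin(11·x)/(1331·π)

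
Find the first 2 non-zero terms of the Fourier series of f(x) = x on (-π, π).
2·sin(x) - sin(2·x)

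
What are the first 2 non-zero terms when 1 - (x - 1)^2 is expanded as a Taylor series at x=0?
-x^2 + 2·x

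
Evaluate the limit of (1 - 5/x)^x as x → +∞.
As x → +∞: this is the defining limit (1 - 5/x)^x → e^(-5).
Limit = e^(-5).

Final answer: e^(-5)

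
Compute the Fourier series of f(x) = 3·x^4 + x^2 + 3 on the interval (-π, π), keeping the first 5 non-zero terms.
(140 - 24·π^2)·cos(x) + (-8 + 6·π^2)·cos(2·x) + (4/3 - 8·π^2/3)·cos(3·x) + (-5/16 + 3·π^2/2)·cos(4·x) + 3 + π^2/3 + 3·π^4/5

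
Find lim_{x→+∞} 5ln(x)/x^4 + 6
The quotient is an ∞/∞ indeterminate form as x → +∞.
The polynomial denominator x^4 dominates the logarithmic numerator (any positive power of x ≫ ln(x) as x → ∞), so the quotient → 0.
Adding the constant: 0 + 6 = 6. Limit = 6.

Final answer: 6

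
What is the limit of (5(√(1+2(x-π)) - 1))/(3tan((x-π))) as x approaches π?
Both numerator and denominator → 0 as x → π; this is a 0/0 indeterminate form.
Expand each to leading order near x = π: numerator ~ 5·(x - π), denominator ~ 3·(x - π).
The limit of the ratio is 5/3.

Final answer: 5/3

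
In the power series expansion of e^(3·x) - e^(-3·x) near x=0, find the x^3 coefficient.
Expand to order 3: e^(3·x) - e^(-3·x) = 9·x^3 + 6·x + O(x^4).
The coefficient of x^3 is 9.

Final answer: 9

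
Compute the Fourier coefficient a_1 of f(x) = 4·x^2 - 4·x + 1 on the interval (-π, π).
a_1 = (1/π) ∫_{-π}^{π} f(x)·cos(1x) dx.
Evaluate the integral (use parity and integration by parts as needed): a_1 = -16.

Final answer: -16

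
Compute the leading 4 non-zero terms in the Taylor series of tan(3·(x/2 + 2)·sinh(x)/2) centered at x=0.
55·x^4/8 + 19·x^3/2 + 3·x^2/4 + 3·x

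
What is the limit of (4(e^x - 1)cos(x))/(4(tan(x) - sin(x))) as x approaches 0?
Both numerator and denominator → 0 as x → 0; this is a 0/0 indeterminate form.
Expand each to leading order near x = 0: numerator ~ 4·x, denominator ~ 2·x^3.
The limit of the ratio is ∞.

Final answer: ∞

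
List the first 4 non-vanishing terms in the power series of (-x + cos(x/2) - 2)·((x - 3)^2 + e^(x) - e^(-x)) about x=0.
-5·x^3/6 + 15·x^2/8 - 5·x - 9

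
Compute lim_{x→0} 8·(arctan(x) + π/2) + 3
Direct substitution at x = 0 gives 3 + 4·π.

Final answer: 3 + 4·π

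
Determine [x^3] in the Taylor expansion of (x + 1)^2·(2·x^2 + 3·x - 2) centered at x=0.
Expand to order 3: (x + 1)^2·(2·x^2 + 3·x - 2) = 7·x^3 + 6·x^2 - x - 2 + O(x^4).
The coefficient of x^3 is 7.

Final answer: 7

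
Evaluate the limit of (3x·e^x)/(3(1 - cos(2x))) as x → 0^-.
Both numerator and denominator → 0 as x → 0^-; this is a 0/0 indeterminate form.
Expand each to leading order near x = 0: numerator ~ 3·x, denominator ~ 6·x^2.
The limit of the ratio is -∞.

Final answer: -∞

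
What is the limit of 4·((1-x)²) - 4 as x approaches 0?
Direct substitution at x = 0 gives 0.

Final answer: 0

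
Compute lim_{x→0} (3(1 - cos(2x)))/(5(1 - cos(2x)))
Both numerator and denominator → 0 as x → 0; this is a 0/0 indeterminate form.
Expand each to leading order near x = 0: numerator ~ 6·x^2, denominator ~ 10·x^2.
The limit of the ratio is 3/5.

Final answer: 3/5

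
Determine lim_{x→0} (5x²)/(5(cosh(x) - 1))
Both numerator and denominator → 0 as x → 0; this is a 0/0 indeterminate form.
Expand each to leading order near x = 0: numerator ~ 5·x^2, denominator ~ 5·x^2/2.
The limit of the ratio is 2.

Final answer: 2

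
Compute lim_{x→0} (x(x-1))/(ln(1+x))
Both numerator and denominator → 0 as x → 0; this is a 0/0 indeterminate form.
Expand each to leading order near x = 0: numerator ~ -x, denominator ~ x.
The limit of the ratio is -1.

Final answer: -1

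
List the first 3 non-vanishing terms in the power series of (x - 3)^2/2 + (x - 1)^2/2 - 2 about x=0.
x^2 - 4·x + 3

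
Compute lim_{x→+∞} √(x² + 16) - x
This is an ∞ − ∞ indeterminate form.
Multiply and divide by the conjugate √(x²+16) + x; the x² terms cancel, leaving 16/(√(x²+16)+x) → 0.
Limit = 0.

Final answer: 0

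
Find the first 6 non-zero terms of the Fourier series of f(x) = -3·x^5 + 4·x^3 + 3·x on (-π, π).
(-762 - 6·π^4 + 128·π^2)·sin(x) + (-19·π^2 + 51/2 + 3·π^4)·sin(2·x) + (-2·π^4 - 74/27 + 64·π^2/9)·sin(3·x) + (-31·π^2/8 - 3/64 + 3·π^4/2)·sin(4·x) + (-6·π^4/5 + 366/625 + 64·π^2/25)·sin(5·x) + (-17·π^2/9 - 37/54 + π^4)·sin(6·x)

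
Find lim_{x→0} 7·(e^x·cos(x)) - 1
Direct substitution at x = 0 gives 6.

Final answer: 6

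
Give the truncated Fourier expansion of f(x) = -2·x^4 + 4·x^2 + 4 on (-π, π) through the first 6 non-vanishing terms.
(-112 + 16·π^2)·cos(x) + (10 - 4·π^2)·cos(2·x) + (-80/27 + 16·π^2/9)·cos(3·x) + (11/8 - π^2)·cos(4·x) + (-496/625 + 16·π^2/25)·cos(5·x) - 2·π^4/5 + 4 + 4·π^2/3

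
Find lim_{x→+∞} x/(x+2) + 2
Evaluate the dominant behaviour as x → +∞; each term tends to a finite value or vanishes.
Limit = 3.

Final answer: 3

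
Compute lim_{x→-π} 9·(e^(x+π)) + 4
Direct substitution at x = -π gives 13.

Final answer: 13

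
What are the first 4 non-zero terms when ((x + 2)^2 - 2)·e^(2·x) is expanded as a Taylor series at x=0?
38·x^3/3 + 13·x^2 + 8·x + 2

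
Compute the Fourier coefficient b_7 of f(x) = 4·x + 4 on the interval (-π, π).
b_7 = (1/π) ∫_{-π}^{π} f(x)·sin(7x) dx.
Evaluate the integral (use parity and integration by parts as needed): b_7 = 8/7.

Final answer: 8/7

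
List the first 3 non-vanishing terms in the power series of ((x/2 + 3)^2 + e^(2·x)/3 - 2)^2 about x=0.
242·x^2/9 + 484·x/9 + 484/9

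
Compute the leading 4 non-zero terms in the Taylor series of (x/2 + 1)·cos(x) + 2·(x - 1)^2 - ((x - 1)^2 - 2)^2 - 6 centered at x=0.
15·x^3/4 - x^2/2 - 15·x/2 - 4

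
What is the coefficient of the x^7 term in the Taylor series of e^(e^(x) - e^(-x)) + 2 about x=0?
Expand to order 7: e^(e^(x) - e^(-x)) + 2 = 989·x^7/2520 + 28·x^6/45 + 19·x^5/20 + 4·x^4/3 + 5·x^3/3 + 2·x^2 + 2·x + 3 + O(x^8).
The coefficient of x^7 is 989/2520.

Final answer: 989/2520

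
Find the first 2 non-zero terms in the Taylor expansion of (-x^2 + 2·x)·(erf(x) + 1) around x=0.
x^2·(-1 + 4/√(π)) + 2·x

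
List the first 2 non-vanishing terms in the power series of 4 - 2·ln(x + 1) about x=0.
4 - 2·x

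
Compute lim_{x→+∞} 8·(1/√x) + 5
Evaluate the dominant behaviour as x → +∞; each term tends to a finite value or vanishes.
Limit = 5.

Final answer: 5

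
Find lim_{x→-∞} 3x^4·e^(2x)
This is a 0·∞ indeterminate form at x → -∞.
Rewrite the product as 3x^4 / e^(-2x) (an ∞/∞ form) and apply L'Hôpital, or use the standard hierarchy e^(2|x|) ≫ |x^4| as x → -∞.
The indeterminate product → 0, so the limit = 0.

Final answer: 0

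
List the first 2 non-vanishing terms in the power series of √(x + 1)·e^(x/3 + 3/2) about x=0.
5·x·e^(3/2)/6 + e^(3/2)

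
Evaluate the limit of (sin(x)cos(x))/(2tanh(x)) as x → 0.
Both numerator and denominator → 0 as x → 0; this is a 0/0 indeterminate form.
Expand each to leading order near x = 0: numerator ~ x, denominator ~ 2·x.
The limit of the ratio is 1/2.

Final answer: 1/2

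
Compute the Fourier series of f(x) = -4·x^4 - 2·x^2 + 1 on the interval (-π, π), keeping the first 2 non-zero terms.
(-184 + 32·π^2)·cos(x) - 4·π^4/5 - 2·π^2/3 + 1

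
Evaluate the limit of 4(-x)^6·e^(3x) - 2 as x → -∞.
The product is a 0·∞ indeterminate form at x → -∞.
Rewrite the product as 4(-x)^6 / e^(-3x) (an ∞/∞ form) and apply L'Hôpital, or use the standard hierarchy e^(3|x|) ≫ |(-x)^6| as x → -∞.
The indeterminate product → 0, so the limit = -2.

Final answer: -2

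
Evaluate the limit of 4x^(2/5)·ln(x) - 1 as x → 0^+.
The product is a 0·∞ indeterminate form at x → 0⁺.
Rewrite the product as 4·ln(x) / x^(-2/5) and apply L'Hôpital, or use the standard hierarchy x^(-2/5) ≫ |ln x| as x → 0⁺.
The indeterminate product → 0, so the limit = -1.

Final answer: -1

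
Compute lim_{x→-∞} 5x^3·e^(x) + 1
The product is a 0·∞ indeterminate form at x → -∞.
Rewrite the product as 5x^3 / e^(-x) (an ∞/∞ form) and apply L'Hôpital, or use the standard hierarchy e^(|x|) ≫ |x^3| as x → -∞.
The indeterminate product → 0, so the limit = 1.

Final answer: 1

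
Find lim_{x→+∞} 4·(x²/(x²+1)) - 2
Evaluate the dominant behaviour as x → +∞; each term tends to a finite value or vanishes.
Limit = 2.

Final answer: 2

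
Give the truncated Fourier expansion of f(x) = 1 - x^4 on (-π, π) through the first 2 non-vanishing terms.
(-48 + 8·π^2)·cos(x) - π^4/5 + 1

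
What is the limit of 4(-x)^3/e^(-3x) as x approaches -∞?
This is an ∞/∞ indeterminate form as x → -∞.
Compare growth rates of the dominant terms (exponentials ≫ polynomials ≫ logarithms), or apply L'Hôpital's rule; the quotient → 0.
Limit = 0.

Final answer: 0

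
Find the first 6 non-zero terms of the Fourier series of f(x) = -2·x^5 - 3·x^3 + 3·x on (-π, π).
(-438 - 4·π^4 + 74·π^2)·sin(x) + (-7·π^2 + 15/2 + 2·π^4)·sin(2·x) + (-4·π^4/3 + 110/81 + 26·π^2/27)·sin(3·x) + (-51/32 + π^2/4 + π^4)·sin(4·x) + (-4·π^4/5 - 14·π^2/25 + 834/625)·sin(5·x) + (-179/162 + 17·π^2/27 + 2·π^4/3)·sin(6·x)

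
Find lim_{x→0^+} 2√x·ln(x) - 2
The product is a 0·∞ indeterminate form at x → 0⁺.
Rewrite the product as 2·ln(x) / x^(-1/2) and apply L'Hôpital, or use the standard hierarchy x^(-1/2) ≫ |ln x| as x → 0⁺.
The indeterminate product → 0, so the limit = -2.

Final answer: -2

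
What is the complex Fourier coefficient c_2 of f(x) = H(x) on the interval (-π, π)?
Compute the real Fourier coefficients first: a_2 = 0, b_2 = 0.
Then c_2 = (a_2 − i·b_2)/2 = 0.

Final answer: 0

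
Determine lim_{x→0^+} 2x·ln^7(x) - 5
The product is a 0·∞ indeterminate form at x → 0⁺.
Rewrite the product as 2·ln^7(x) / x^(-1) and apply L'Hôpital, or use the standard hierarchy x^(-1) ≫ |ln x|^7 as x → 0⁺.
The indeterminate product → 0, so the limit = -5.

Final answer: -5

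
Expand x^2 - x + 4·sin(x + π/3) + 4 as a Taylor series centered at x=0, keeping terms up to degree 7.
-x^7/2520 - √(3)·x^6/360 + x^5/60 + √(3)·x^4/12 - x^3/3 + x^2·(1 - √(3)) + x + 2·√(3) + 4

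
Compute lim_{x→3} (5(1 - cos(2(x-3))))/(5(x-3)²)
Both numerator and denominator → 0 as x → 3; this is a 0/0 indeterminate form.
Expand each to leading order near x = 3: numerator ~ 10·(x - 3)^2, denominator ~ 5·(x - 3)^2.
The limit of the ratio is 2.

Final answer: 2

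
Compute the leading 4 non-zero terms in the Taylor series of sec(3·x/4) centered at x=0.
4941·x^6/327680 + 135·x^4/2048 + 9·x^2/32 + 1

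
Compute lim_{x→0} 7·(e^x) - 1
Direct substitution at x = 0 gives 6.

Final answer: 6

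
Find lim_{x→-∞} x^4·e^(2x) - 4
The product is a 0·∞ indeterminate form at x → -∞.
Rewrite the product as x^4 / e^(-2x) (an ∞/∞ form) and apply L'Hôpital, or use the standard hierarchy e^(2|x|) ≫ |x^4| as x → -∞.
The indeterminate product → 0, so the limit = -4.

Final answer: -4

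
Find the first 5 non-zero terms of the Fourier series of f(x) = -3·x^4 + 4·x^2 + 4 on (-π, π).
(-160 + 24·π^2)·cos(x) + (13 - 6·π^2)·cos(2·x) + (-32/9 + 8·π^2/3)·cos(3·x) + (25/16 - 3·π^2/2)·cos(4·x) - 3·π^4/5 + 4 + 4·π^2/3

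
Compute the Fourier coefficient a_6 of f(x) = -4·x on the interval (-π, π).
a_6 = (1/π) ∫_{-π}^{π} f(x)·cos(6x) dx.
Evaluate the integral (use parity and integration by parts as needed): a_6 = 0.

Final answer: 0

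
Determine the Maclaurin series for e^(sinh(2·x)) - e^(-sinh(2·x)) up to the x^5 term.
32·x^5/5 + 16·x^3/3 + 4·x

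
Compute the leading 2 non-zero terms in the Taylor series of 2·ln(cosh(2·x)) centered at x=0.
-8·x^4/3 + 4·x^2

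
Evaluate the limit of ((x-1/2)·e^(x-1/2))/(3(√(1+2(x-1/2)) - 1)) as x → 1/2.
Both numerator and denominator → 0 as x → 1/2; this is a 0/0 indeterminate form.
Expand each to leading order near x = 1/2: numerator ~ (x - 1/2), denominator ~ 3·(x - 1/2).
The limit of the ratio is 1/3.

Final answer: 1/3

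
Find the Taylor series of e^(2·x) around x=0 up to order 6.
4·x^6/45 + 4·x^5/15 + 2·x^4/3 + 4·x^3/3 + 2·x^2 + 2·x + 1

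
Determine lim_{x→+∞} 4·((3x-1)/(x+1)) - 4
Evaluate the dominant behaviour as x → +∞; each term tends to a finite value or vanishes.
Limit = 8.

Final answer: 8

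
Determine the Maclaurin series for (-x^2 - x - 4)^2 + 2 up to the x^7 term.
x^4 + 2·x^3 + 9·x^2 + 8·x + 18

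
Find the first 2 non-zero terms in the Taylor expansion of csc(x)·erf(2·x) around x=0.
-14·x^2/(3·√(π)) + 4/√(π)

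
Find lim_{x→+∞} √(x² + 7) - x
This is an ∞ − ∞ indeterminate form.
Multiply and divide by the conjugate √(x²+7) + x; the x² terms cancel, leaving 7/(√(x²+7)+x) → 0.
Limit = 0.

Final answer: 0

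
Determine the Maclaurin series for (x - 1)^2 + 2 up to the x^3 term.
x^2 - 2·x + 3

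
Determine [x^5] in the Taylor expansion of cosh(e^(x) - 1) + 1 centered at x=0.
Expand to order 5: cosh(e^(x) - 1) + 1 = 5·x^5/24 + x^4/3 + x^3/2 + x^2/2 + 2 + O(x^6).
The coefficient of x^5 is 5/24.

Final answer: 5/24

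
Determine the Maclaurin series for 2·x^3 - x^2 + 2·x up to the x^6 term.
2·x^3 - x^2 + 2·x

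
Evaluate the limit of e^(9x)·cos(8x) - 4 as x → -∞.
Evaluate the dominant behaviour as x → -∞; each term tends to a finite value or vanishes.
Limit = -4.

Final answer: -4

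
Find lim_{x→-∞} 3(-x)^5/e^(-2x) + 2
The quotient is an ∞/∞ indeterminate form as x → -∞.
Compare growth rates of the dominant terms (exponentials ≫ polynomials ≫ logarithms), or apply L'Hôpital's rule; the quotient → 0.
Adding the constant: 0 + 2 = 2. Limit = 2.

Final answer: 2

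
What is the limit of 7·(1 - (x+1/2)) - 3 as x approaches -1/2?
Direct substitution at x = -1/2 gives 4.

Final answer: 4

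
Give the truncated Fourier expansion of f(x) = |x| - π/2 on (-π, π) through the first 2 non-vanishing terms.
-4·cos(x)/π - 4·cos(3·x)/(9·π)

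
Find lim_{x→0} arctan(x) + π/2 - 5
Direct substitution at x = 0 gives -5 + π/2.

Final answer: -5 + π/2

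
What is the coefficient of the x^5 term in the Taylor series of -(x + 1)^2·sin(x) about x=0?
Expand to order 5: -(x + 1)^2·sin(x) = 19·x^5/120 + x^4/3 - 5·x^3/6 - 2·x^2 - x + O(x^6).
The coefficient of x^5 is 19/120.

Final answer: 19/120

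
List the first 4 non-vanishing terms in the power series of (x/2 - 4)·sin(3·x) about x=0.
-9·x^4/4 + 18·x^3 + 3·x^2/2 - 12·x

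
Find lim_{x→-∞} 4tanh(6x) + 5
Evaluate the dominant behaviour as x → -∞; each term tends to a finite value or vanishes.
Limit = 1.

Final answer: 1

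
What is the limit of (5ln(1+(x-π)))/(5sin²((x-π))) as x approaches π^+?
Both numerator and denominator → 0 as x → π^+; this is a 0/0 indeterminate form.
Expand each to leading order near x = π: numerator ~ 5·(x - π), denominator ~ 5·(x - π)^2.
The limit of the ratio is ∞.

Final answer: ∞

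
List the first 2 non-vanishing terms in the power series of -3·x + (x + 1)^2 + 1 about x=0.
2 - x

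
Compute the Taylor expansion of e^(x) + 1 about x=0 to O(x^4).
x^3/6 + x^2/2 + x + 2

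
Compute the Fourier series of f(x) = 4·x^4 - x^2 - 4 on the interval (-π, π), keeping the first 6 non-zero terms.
(196 - 32·π^2)·cos(x) + (-13 + 8·π^2)·cos(2·x) + (76/27 - 32·π^2/9)·cos(3·x) + (-1 + 2·π^2)·cos(4·x) + (292/625 - 32·π^2/25)·cos(5·x) - 4 - π^2/3 + 4·π^4/5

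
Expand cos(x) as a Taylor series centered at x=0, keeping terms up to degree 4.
x^4/24 - x^2/2 + 1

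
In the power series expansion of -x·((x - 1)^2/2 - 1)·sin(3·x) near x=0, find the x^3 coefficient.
Expand to order 3: -x·((x - 1)^2/2 - 1)·sin(3·x) = 3·x^3 + 3·x^2/2 + O(x^4).
The coefficient of x^3 is 3.

Final answer: 3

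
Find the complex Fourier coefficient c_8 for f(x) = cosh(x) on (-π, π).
Compute the real Fourier coefficients first: a_8 = 2·sinh(π)/(65·π), b_8 = 0.
Then c_8 = (a_8 − i·b_8)/2 = sinh(π)/(65·π).

Final answer: sinh(π)/(65·π)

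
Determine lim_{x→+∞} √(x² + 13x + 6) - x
This is an ∞ − ∞ indeterminate form.
Multiply and divide by the conjugate √(x²+13x + 6) + x; the x² terms cancel, leaving (13x + 6)/(√(x²+13x + 6)+x) → 13/2.
Limit = 13/2.

Final answer: 13/2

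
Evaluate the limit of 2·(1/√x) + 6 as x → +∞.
Evaluate the dominant behaviour as x → +∞; each term tends to a finite value or vanishes.
Limit = 6.

Final answer: 6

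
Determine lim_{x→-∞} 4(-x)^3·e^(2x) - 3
The product is a 0·∞ indeterminate form at x → -∞.
Rewrite the product as 4(-x)^3 / e^(-2x) (an ∞/∞ form) and apply L'Hôpital, or use the standard hierarchy e^(2|x|) ≫ |(-x)^3| as x → -∞.
The indeterminate product → 0, so the limit = -3.

Final answer: -3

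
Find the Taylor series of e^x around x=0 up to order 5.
x^5/120 + x^4/24 + x^3/6 + x^2/2 + x + 1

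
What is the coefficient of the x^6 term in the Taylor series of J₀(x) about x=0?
Expand to order 6: J₀(x) = -x^6/2304 + x^4/64 - x^2/4 + 1 + O(x^7).
The coefficient of x^6 is -1/2304.

Final answer: -1/2304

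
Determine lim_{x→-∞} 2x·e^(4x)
This is a 0·∞ indeterminate form at x → -∞.
Rewrite the product as 2x / e^(-4x) (an ∞/∞ form) and apply L'Hôpital, or use the standard hierarchy e^(4|x|) ≫ |x| as x → -∞.
The indeterminate product → 0, so the limit = 0.

Final answer: 0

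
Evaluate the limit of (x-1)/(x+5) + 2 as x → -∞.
Evaluate the dominant behaviour as x → -∞; each term tends to a finite value or vanishes.
Limit = 3.

Final answer: 3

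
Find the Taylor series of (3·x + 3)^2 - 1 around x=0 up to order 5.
9·x^2 + 18·x + 8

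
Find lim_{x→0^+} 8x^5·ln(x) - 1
The product is a 0·∞ indeterminate form at x → 0⁺.
Rewrite the product as 8·ln(x) / x^(-5) and apply L'Hôpital, or use the standard hierarchy x^(-5) ≫ |ln x| as x → 0⁺.
The indeterminate product → 0, so the limit = -1.

Final answer: -1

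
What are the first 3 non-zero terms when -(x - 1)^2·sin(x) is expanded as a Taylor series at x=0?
-5·x^3/6 + 2·x^2 - x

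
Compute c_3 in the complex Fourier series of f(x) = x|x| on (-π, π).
Compute the real Fourier coefficients first: a_3 = 0, b_3 = (-8 + 18·π^2)/(27·π).
Then c_3 = (a_3 − i·b_3)/2 = -i·π/3 + 4·i/(27·π).

Final answer: -i·π/3 + 4·i/(27·π)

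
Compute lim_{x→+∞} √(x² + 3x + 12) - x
As x → +∞: multiply by the conjugate to get (3x+12)/(√(x²+3x+12)+x); the denominator ~ 2x, so the limit is 3/2.
Limit = 3/2.

Final answer: 3/2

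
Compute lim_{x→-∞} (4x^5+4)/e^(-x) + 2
The quotient is an ∞/∞ indeterminate form as x → -∞.
Compare growth rates of the dominant terms (exponentials ≫ polynomials ≫ logarithms), or apply L'Hôpital's rule; the quotient → 0.
Adding the constant: 0 + 2 = 2. Limit = 2.

Final answer: 2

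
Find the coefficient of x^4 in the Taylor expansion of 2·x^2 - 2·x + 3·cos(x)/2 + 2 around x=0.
Expand to order 4: 2·x^2 - 2·x + 3·cos(x)/2 + 2 = x^4/16 + 5·x^2/4 - 2·x + 7/2 + O(x^5).
The coefficient of x^4 is 1/16.

Final answer: 1/16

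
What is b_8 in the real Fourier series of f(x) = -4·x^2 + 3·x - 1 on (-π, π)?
b_8 = (1/π) ∫_{-π}^{π} f(x)·sin(8x) dx.
Evaluate the integral (use parity and integration by parts as needed): b_8 = -3/4.

Final answer: -3/4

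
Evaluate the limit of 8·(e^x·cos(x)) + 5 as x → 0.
Direct substitution at x = 0 gives 13.

Final answer: 13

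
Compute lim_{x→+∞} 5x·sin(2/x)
As x → +∞: let u = 2/x → 0⁺; then 5·x·sin(2/x) = 5·2·sin(u)/u → 5·2·1 = 10.
Limit = 10.

Final answer: 10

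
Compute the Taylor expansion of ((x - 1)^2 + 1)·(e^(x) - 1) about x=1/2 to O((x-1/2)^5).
-5/4 + 5·e^(1/2)/4 + (e^(1/2)/4 + 1)·(x - 1/2) + (-1 + 5·e^(1/2)/8)·(x - 1/2)^2 + 17·e^(1/2)·(x - 1/2)^3/24 + 37·e^(1/2)·(x - 1/2)^4/96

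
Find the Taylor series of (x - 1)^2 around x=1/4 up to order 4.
9/16 - 3·(x - 1/4)/2 + (x - 1/4)^2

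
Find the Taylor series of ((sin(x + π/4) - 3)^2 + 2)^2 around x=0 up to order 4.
x^4·(2 + (-3 + √(2)/2)^2)^2·(-√(2)/(4·(2 + (-3 + √(2)/2)^2)) + 2·(-3·√(2)/(2 + (-3 + √(2)/2)^2) + 1/(2 + (-3 + √(2)/2)^2))·(-2/(3·(2 + (-3 + √(2)/2)^2)) + √(2)/(2·(2 + (-3 + √(2)/2)^2))) + 9/(2·(2 + (-3 + √(2)/2)^2)^2)) + x^3·(2 + (-3 + √(2)/2)^2)^2·(3·√(2)·(-3·√(2)/(2 + (-3 + √(2)/2)^2) + 1/(2 + (-3 + √(2)/2)^2))/(2 + (-3 + √(2)/2)^2) - 4/(3·(2 + (-3 + √(2)/2)^2)) + √(2)/(2 + (-3 + √(2)/2)^2)) + x^2·(2 + (-3 + √(2)/2)^2)^2·((-3·√(2)/(2 + (-3 + √(2)/2)^2) + 1/(2 + (-3 + √(2)/2)^2))^2 + 3·√(2)/(2 + (-3 + √(2)/2)^2)) + x·(2 + (-3 + √(2)/2)^2)^2·(-6·√(2)/(2 + (-3 + √(2)/2)^2) + 2/(2 + (-3 + √(2)/2)^2)) + (2 + (-3 + √(2)/2)^2)^2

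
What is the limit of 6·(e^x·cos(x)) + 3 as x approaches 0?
Direct substitution at x = 0 gives 9.

Final answer: 9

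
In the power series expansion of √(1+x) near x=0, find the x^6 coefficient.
Expand to order 6: √(1+x) = -21·x^6/1024 + 7·x^5/256 - 5·x^4/128 + x^3/16 - x^2/8 + x/2 + 1 + O(x^7).
The coefficient of x^6 is -21/1024.

Final answer: -21/1024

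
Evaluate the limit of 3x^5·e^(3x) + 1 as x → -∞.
The product is a 0·∞ indeterminate form at x → -∞.
Rewrite the product as 3x^5 / e^(-3x) (an ∞/∞ form) and apply L'Hôpital, or use the standard hierarchy e^(3|x|) ≫ |x^5| as x → -∞.
The indeterminate product → 0, so the limit = 1.

Final answer: 1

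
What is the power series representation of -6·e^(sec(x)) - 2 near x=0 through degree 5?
-2·e·x^4 - 3·e·x^2 - 6·e - 2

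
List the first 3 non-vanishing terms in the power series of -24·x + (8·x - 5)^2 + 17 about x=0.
64·x^2 - 104·x + 42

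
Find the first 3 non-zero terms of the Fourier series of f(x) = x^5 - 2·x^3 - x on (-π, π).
(-44·π^2 + 2·π^4 + 262)·sin(x) + (-π^4 - 19/2 + 7·π^2)·sin(2·x) + (-76·π^2/27 + 98/81 + 2·π^4/3)·sin(3·x)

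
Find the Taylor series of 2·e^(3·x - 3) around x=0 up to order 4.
27·x^4·e^(-3)/4 + 9·x^3·e^(-3) + 9·x^2·e^(-3) + 6·x·e^(-3) + 2·e^(-3)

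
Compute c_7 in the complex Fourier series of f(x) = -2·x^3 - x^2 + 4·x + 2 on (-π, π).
Compute the real Fourier coefficients first: a_7 = 4/49, b_7 = 416/343 - 4·π^2/7.
Then c_7 = (a_7 − i·b_7)/2 = 2/49 - 208·i/343 + 2·i·π^2/7.

Final answer: 2/49 - 208·i/343 + 2·i·π^2/7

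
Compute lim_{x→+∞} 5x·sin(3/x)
As x → +∞: let u = 3/x → 0⁺; then 5·x·sin(3/x) = 5·3·sin(u)/u → 5·3·1 = 15.
Limit = 15.

Final answer: 15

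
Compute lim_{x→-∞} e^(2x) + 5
Evaluate the dominant behaviour as x → -∞; each term tends to a finite value or vanishes.
Limit = 5.

Final answer: 5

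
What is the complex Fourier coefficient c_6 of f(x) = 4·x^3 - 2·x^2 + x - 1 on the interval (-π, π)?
Compute the real Fourier coefficients first: a_6 = -2/9, b_6 = -4·π^2/3 - 1/9.
Then c_6 = (a_6 − i·b_6)/2 = -1/9 + i/18 + 2·i·π^2/3.

Final answer: -1/9 + i/18 + 2·i·π^2/3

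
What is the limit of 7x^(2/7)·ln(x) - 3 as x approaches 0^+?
The product is a 0·∞ indeterminate form at x → 0⁺.
Rewrite the product as 7·ln(x) / x^(-2/7) and apply L'Hôpital, or use the standard hierarchy x^(-2/7) ≫ |ln x| as x → 0⁺.
The indeterminate product → 0, so the limit = -3.

Final answer: -3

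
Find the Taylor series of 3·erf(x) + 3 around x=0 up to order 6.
3·x^5/(5·√(π)) - 2·x^3/√(π) + 6·x/√(π) + 3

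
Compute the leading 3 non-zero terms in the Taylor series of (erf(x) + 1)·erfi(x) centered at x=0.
2·x^3/(3·√(π)) + 4·x^2/π + 2·x/√(π)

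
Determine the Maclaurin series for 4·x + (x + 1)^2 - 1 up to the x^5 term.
x^2 + 6·x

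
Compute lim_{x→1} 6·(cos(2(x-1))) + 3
Direct substitution at x = 1 gives 9.

Final answer: 9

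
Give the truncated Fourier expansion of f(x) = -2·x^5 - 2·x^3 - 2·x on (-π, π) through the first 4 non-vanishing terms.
(-460 - 4·π^4 + 76·π^2)·sin(x) + (-8·π^2 + 14 + 2·π^4)·sin(2·x) + (-4·π^4/3 - 196/81 + 44·π^2/27)·sin(3·x) + (-π^2/4 + 35/32 + π^4)·sin(4·x)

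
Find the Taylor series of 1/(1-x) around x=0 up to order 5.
x^5 + x^4 + x^3 + x^2 + x + 1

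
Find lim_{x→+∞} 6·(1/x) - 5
Evaluate the dominant behaviour as x → +∞; each term tends to a finite value or vanishes.
Limit = -5.

Final answer: -5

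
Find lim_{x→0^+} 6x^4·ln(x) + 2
The product is a 0·∞ indeterminate form at x → 0⁺.
Rewrite the product as 6·ln(x) / x^(-4) and apply L'Hôpital, or use the standard hierarchy x^(-4) ≫ |ln x| as x → 0⁺.
The indeterminate product → 0, so the limit = 2.

Final answer: 2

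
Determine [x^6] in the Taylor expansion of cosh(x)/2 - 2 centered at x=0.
Expand to order 6: cosh(x)/2 - 2 = x^6/1440 + x^4/48 + x^2/4 - 3/2 + O(x^7).
The coefficient of x^6 is 1/1440.

Final answer: 1/1440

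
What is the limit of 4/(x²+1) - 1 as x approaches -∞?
Evaluate the dominant behaviour as x → -∞; each term tends to a finite value or vanishes.
Limit = -1.

Final answer: -1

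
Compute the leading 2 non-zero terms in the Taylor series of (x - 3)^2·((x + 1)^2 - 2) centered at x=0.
24·x - 9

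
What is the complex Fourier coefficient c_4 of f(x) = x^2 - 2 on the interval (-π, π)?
Compute the real Fourier coefficients first: a_4 = 1/4, b_4 = 0.
Then c_4 = (a_4 − i·b_4)/2 = 1/8.

Final answer: 1/8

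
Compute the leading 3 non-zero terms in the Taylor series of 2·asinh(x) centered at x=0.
3·x^5/20 - x^3/3 + 2·x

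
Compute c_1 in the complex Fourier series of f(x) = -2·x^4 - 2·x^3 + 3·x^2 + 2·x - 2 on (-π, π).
Compute the real Fourier coefficients first: a_1 = -108 + 16·π^2, b_1 = 28 - 4·π^2.
Then c_1 = (a_1 − i·b_1)/2 = -54 + 8·π^2 - 14·i + 2·i·π^2.

Final answer: -54 + 8·π^2 - 14·i + 2·i·π^2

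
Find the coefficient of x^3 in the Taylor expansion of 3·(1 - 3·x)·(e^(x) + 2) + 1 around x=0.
Expand to order 3: 3·(1 - 3·x)·(e^(x) + 2) + 1 = -4·x^3 - 15·x^2/2 - 24·x + 10 + O(x^4).
The coefficient of x^3 is -4.

Final answer: -4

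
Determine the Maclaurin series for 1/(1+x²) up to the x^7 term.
-x^6 + x^4 - x^2 + 1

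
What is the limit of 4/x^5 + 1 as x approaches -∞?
Evaluate the dominant behaviour as x → -∞; each term tends to a finite value or vanishes.
Limit = 1.

Final answer: 1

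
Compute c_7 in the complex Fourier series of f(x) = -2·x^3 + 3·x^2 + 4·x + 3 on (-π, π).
Compute the real Fourier coefficients first: a_7 = -12/49, b_7 = 416/343 - 4·π^2/7.
Then c_7 = (a_7 − i·b_7)/2 = -6/49 - 208·i/343 + 2·i·π^2/7.

Final answer: -6/49 - 208·i/343 + 2·i·π^2/7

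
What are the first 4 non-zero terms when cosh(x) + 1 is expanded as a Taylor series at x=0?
x^6/720 + x^4/24 + x^2/2 + 2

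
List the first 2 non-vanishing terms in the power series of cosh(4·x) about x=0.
8·x^2 + 1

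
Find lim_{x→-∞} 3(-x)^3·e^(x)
This is a 0·∞ indeterminate form at x → -∞.
Rewrite the product as 3(-x)^3 / e^(-x) (an ∞/∞ form) and apply L'Hôpital, or use the standard hierarchy e^(|x|) ≫ |(-x)^3| as x → -∞.
The indeterminate product → 0, so the limit = 0.

Final answer: 0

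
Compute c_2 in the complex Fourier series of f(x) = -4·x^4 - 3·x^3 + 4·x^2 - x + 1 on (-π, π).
Compute the real Fourier coefficients first: a_2 = 16 - 8·π^2, b_2 = -7/2 + 3·π^2.
Then c_2 = (a_2 − i·b_2)/2 = -4·π^2 + 8 - 3·i·π^2/2 + 7·i/4.

Final answer: -4·π^2 + 8 - 3·i·π^2/2 + 7·i/4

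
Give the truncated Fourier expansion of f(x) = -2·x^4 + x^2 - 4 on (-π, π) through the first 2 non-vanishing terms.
(-100 + 16·π^2)·cos(x) - 2·π^4/5 - 4 + π^2/3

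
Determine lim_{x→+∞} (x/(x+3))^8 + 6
As x → +∞: x/(x+3) = 1/(1 + 3/x) → 1, and the 8th power of a limit-1 base also → 1; with the additive constant, 1 + 6 = 7.
Limit = 7.

Final answer: 7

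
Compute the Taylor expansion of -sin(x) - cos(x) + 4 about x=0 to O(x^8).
x^7/5040 + x^6/720 - x^5/120 - x^4/24 + x^3/6 + x^2/2 - x + 3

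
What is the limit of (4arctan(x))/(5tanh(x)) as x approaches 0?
Both numerator and denominator → 0 as x → 0; this is a 0/0 indeterminate form.
Expand each to leading order near x = 0: numerator ~ 4·x, denominator ~ 5·x.
The limit of the ratio is 4/5.

Final answer: 4/5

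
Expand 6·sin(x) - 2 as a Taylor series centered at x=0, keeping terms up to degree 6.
x^5/20 - x^3 + 6·x - 2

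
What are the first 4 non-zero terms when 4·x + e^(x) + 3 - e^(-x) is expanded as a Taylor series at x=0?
x^5/60 + x^3/3 + 6·x + 3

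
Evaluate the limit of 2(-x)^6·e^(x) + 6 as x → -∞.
The product is a 0·∞ indeterminate form at x → -∞.
Rewrite the product as 2(-x)^6 / e^(-x) (an ∞/∞ form) and apply L'Hôpital, or use the standard hierarchy e^(|x|) ≫ |(-x)^6| as x → -∞.
The indeterminate product → 0, so the limit = 6.

Final answer: 6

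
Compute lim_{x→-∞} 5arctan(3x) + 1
Evaluate the dominant behaviour as x → -∞; each term tends to a finite value or vanishes.
Limit = 1 - 5·π/2.

Final answer: 1 - 5·π/2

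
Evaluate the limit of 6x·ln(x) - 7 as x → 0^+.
The product is a 0·∞ indeterminate form at x → 0⁺.
Rewrite the product as 6·ln(x) / x^(-1) and apply L'Hôpital, or use the standard hierarchy x^(-1) ≫ |ln x| as x → 0⁺.
The indeterminate product → 0, so the limit = -7.

Final answer: -7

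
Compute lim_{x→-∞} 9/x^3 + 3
Evaluate the dominant behaviour as x → -∞; each term tends to a finite value or vanishes.
Limit = 3.

Final answer: 3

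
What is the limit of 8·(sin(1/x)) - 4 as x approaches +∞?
Evaluate the dominant behaviour as x → +∞; each term tends to a finite value or vanishes.
Limit = -4.

Final answer: -4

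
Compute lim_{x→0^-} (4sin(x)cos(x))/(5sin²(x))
Both numerator and denominator → 0 as x → 0^-; this is a 0/0 indeterminate form.
Expand each to leading order near x = 0: numerator ~ 4·x, denominator ~ 5·x^2.
The limit of the ratio is -∞.

Final answer: -∞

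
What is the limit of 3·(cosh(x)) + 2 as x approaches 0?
Direct substitution at x = 0 gives 5.

Final answer: 5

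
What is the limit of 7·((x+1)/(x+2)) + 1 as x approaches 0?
Direct substitution at x = 0 gives 9/2.

Final answer: 9/2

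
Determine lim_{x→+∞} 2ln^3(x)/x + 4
The quotient is an ∞/∞ indeterminate form as x → +∞.
The polynomial denominator x dominates the logarithmic numerator (any positive power of x ≫ ln^3(x) as x → ∞), so the quotient → 0.
Adding the constant: 0 + 4 = 4. Limit = 4.

Final answer: 4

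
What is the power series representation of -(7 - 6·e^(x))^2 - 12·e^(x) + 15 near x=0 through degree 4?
-21·x^4 - 36·x^3 - 36·x^2 + 2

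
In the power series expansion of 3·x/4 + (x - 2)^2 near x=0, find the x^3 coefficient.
Expand to order 3: 3·x/4 + (x - 2)^2 = x^2 - 13·x/4 + 4 + O(x^4).
The coefficient of x^3 is 0.

Final answer: 0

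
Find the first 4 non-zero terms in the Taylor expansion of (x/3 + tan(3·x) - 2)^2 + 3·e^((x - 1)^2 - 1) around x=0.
-46·x^3 + 181·x^2/9 - 58·x/3 + 7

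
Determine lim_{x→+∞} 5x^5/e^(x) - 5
The quotient is an ∞/∞ indeterminate form as x → +∞.
The exponential denominator e^(x) dominates the polynomial numerator (e^x ≫ x^5 as x → ∞), so the quotient → 0.
Adding the constant: 0 - 5 = -5. Limit = -5.

Final answer: -5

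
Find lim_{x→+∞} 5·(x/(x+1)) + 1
Evaluate the dominant behaviour as x → +∞; each term tends to a finite value or vanishes.
Limit = 6.

Final answer: 6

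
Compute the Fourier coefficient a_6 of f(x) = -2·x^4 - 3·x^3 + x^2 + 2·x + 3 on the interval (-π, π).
a_6 = (1/π) ∫_{-π}^{π} f(x)·cos(6x) dx.
Evaluate the integral (use parity and integration by parts as needed): a_6 = 5/27 - 4·π^2/9.

Final answer: 5/27 - 4·π^2/9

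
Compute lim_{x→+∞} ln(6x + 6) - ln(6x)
This is an ∞ − ∞ indeterminate form.
Combine the logarithms: ln(6x+6) − ln(6x) = ln((6x+6)/(6x)) = ln(1 + 6/(6x)) → ln(1) = 0.
Limit = 0.

Final answer: 0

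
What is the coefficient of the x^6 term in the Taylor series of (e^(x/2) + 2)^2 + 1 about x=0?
Expand to order 6: (e^(x/2) + 2)^2 + 1 = 17·x^6/11520 + 3·x^5/320 + 5·x^4/96 + x^3/4 + x^2 + 3·x + 10 + O(x^7).
The coefficient of x^6 is 17/11520.

Final answer: 17/11520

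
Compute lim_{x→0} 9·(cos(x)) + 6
Direct substitution at x = 0 gives 15.

Final answer: 15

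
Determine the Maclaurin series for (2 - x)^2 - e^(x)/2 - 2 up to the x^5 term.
-x^5/240 - x^4/48 - x^3/12 + 3·x^2/4 - 9·x/2 + 3/2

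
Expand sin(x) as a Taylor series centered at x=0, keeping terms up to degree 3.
-x^3/6 + x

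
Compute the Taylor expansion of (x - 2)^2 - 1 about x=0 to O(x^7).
x^2 - 4·x + 3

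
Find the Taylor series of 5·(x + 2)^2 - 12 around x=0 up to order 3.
5·x^2 + 20·x + 8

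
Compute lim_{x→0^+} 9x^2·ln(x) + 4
The product is a 0·∞ indeterminate form at x → 0⁺.
Rewrite the product as 9·ln(x) / x^(-2) and apply L'Hôpital, or use the standard hierarchy x^(-2) ≫ |ln x| as x → 0⁺.
The indeterminate product → 0, so the limit = 4.

Final answer: 4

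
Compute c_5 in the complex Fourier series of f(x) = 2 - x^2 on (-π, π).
Compute the real Fourier coefficients first: a_5 = 4/25, b_5 = 0.
Then c_5 = (a_5 − i·b_5)/2 = 2/25.

Final answer: 2/25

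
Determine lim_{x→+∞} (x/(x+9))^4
As x → +∞: x/(x+9) = 1/(1 + 9/x) → 1, and the 4th power of a limit-1 base also → 1.
Limit = 1.

Final answer: 1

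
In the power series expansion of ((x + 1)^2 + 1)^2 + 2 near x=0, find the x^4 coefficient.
Expand to order 4: ((x + 1)^2 + 1)^2 + 2 = x^4 + 4·x^3 + 8·x^2 + 8·x + 6 + O(x^5).
The coefficient of x^4 is 1.

Final answer: 1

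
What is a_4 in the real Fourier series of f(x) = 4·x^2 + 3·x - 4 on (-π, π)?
a_4 = (1/π) ∫_{-π}^{π} f(x)·cos(4x) dx.
Evaluate the integral (use parity and integration by parts as needed): a_4 = 1.

Final answer: 1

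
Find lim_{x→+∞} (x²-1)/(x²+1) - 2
Evaluate the dominant behaviour as x → +∞; each term tends to a finite value or vanishes.
Limit = -1.

Final answer: -1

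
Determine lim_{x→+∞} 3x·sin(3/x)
As x → +∞: let u = 3/x → 0⁺; then 3·x·sin(3/x) = 3·3·sin(u)/u → 3·3·1 = 9.
Limit = 9.

Final answer: 9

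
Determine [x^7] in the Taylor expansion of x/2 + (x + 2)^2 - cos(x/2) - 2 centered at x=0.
Expand to order 7: x/2 + (x + 2)^2 - cos(x/2) - 2 = x^6/46080 - x^4/384 + 9·x^2/8 + 9·x/2 + 1 + O(x^8).
The coefficient of x^7 is 0.

Final answer: 0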